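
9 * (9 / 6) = 27 / 2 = 13.50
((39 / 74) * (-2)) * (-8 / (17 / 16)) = 4992 / 629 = 7.94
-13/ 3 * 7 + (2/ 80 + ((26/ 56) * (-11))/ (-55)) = -25381/ 840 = -30.22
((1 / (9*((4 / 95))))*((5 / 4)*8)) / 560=95 / 2016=0.05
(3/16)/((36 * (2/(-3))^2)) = 3/256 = 0.01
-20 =-20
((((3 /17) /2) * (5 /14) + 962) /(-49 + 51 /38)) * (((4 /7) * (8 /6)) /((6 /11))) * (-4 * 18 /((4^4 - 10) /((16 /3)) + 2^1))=2227356928 /52799705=42.19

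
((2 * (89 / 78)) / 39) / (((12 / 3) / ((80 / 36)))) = 0.03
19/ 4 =4.75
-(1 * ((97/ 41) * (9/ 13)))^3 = -665338617/ 151419437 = -4.39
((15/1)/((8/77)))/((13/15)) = 17325/104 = 166.59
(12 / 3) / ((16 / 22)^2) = 121 / 16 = 7.56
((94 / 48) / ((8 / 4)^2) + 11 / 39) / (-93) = -107 / 12896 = -0.01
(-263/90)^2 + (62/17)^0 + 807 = 6613969/8100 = 816.54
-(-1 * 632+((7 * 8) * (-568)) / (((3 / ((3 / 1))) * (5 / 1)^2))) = 1904.32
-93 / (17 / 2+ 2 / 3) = -558 / 55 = -10.15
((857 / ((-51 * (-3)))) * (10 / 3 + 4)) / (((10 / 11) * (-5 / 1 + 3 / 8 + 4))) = -829576 / 11475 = -72.29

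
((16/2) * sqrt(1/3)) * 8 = 64 * sqrt(3)/3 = 36.95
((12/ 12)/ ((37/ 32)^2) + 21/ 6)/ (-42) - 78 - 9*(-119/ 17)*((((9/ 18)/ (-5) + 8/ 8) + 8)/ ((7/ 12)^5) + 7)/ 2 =282222670003/ 65739380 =4293.05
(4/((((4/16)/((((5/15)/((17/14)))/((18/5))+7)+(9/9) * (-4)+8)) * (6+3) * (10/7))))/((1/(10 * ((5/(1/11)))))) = 31317440/4131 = 7581.08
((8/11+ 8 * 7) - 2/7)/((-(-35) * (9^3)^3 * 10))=2173/5220491089275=0.00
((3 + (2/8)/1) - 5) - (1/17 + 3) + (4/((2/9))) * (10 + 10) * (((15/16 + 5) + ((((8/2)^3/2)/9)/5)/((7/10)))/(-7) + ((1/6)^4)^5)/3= -15736702590776471483/126899165857185792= -124.01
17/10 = 1.70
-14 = -14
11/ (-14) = -11/ 14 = -0.79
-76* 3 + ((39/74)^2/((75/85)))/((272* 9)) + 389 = 211592809/1314240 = 161.00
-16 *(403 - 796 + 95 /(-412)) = 648044 /103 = 6291.69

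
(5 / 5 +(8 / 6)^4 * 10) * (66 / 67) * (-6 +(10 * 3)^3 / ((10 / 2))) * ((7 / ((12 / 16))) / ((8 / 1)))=365635886 / 1809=202120.45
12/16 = 3/4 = 0.75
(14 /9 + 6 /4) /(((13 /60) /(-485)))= -266750 /39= -6839.74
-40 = -40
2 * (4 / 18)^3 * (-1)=-16 / 729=-0.02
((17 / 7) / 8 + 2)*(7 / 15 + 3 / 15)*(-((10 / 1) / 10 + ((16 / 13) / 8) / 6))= -430 / 273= -1.58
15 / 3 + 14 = 19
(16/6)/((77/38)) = 304/231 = 1.32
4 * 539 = 2156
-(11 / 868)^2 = -121 / 753424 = -0.00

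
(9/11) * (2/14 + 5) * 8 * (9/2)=11664/77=151.48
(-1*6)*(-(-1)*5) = -30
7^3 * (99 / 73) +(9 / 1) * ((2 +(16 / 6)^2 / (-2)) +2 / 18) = 33008 / 73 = 452.16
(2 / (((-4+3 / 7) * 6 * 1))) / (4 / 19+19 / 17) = -2261 / 32175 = -0.07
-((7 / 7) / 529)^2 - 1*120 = -120.00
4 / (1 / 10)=40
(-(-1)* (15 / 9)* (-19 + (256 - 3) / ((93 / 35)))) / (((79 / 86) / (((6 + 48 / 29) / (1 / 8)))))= 8468.49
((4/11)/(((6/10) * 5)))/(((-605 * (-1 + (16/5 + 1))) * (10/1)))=-1/159720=-0.00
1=1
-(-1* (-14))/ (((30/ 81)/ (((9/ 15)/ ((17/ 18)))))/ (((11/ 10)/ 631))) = -56133/ 1340875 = -0.04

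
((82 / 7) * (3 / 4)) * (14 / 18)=41 / 6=6.83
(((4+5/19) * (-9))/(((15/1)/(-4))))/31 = 972/2945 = 0.33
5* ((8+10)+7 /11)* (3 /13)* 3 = 9225 /143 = 64.51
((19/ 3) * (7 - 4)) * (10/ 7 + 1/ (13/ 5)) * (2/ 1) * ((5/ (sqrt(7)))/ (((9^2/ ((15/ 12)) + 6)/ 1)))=26125 * sqrt(7)/ 37583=1.84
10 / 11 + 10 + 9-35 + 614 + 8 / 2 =6632 / 11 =602.91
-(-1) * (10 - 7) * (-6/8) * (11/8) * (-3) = 297/32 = 9.28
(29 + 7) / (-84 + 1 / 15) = -0.43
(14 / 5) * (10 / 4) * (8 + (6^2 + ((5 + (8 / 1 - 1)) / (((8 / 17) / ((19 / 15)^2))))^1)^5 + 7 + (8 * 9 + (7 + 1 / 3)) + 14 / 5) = 1430745928946170210199 / 75937500000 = 18841098652.79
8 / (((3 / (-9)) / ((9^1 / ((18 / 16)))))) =-192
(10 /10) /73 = 1 /73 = 0.01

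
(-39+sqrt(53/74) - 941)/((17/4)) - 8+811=2 * sqrt(3922)/629+9731/17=572.61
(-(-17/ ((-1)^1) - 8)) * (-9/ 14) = 81/ 14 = 5.79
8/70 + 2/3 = 82/105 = 0.78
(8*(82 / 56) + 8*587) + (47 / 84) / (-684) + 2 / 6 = 270505537 / 57456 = 4708.05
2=2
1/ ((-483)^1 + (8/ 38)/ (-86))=-817/ 394613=-0.00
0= 0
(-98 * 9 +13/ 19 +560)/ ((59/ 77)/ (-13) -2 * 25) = 2037035/ 317357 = 6.42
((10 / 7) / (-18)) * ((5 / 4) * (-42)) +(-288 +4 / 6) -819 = -6613 / 6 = -1102.17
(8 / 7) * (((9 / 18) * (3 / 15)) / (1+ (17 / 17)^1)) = 2 / 35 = 0.06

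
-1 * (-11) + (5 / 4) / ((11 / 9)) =529 / 44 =12.02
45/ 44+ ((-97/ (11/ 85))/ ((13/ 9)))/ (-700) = 8829/ 5005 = 1.76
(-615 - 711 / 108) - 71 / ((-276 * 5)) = -428857 / 690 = -621.53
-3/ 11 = -0.27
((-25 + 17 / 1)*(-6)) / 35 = 48 / 35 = 1.37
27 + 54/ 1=81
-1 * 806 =-806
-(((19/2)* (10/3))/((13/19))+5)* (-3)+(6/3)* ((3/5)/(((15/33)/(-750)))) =-23740/13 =-1826.15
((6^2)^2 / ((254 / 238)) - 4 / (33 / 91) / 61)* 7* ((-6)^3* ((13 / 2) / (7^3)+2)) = -2210982466320 / 596519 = -3706474.51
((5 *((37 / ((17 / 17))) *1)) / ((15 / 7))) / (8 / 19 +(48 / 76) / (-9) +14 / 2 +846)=4921 / 48641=0.10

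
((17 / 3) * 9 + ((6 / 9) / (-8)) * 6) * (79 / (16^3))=7979 / 8192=0.97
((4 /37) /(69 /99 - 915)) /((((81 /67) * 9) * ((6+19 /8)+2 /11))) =-64856 /51067792089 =-0.00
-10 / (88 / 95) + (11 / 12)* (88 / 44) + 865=112997 / 132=856.04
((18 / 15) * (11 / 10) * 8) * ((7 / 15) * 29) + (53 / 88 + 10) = 153.51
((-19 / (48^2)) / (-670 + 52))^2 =361 / 2027411472384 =0.00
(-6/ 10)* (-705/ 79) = 423/ 79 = 5.35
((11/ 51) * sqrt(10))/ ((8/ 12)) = 11 * sqrt(10)/ 34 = 1.02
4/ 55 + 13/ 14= 771/ 770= 1.00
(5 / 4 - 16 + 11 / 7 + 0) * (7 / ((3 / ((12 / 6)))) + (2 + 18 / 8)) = -13161 / 112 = -117.51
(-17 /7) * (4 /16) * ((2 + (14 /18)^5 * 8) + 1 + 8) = -13327915 /1653372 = -8.06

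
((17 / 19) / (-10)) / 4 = -17 / 760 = -0.02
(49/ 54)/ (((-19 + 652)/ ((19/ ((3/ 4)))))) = 1862/ 51273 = 0.04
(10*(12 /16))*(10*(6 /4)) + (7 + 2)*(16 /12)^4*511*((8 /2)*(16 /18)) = 8390449 /162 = 51792.90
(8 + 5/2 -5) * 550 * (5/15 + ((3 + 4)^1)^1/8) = 87725/24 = 3655.21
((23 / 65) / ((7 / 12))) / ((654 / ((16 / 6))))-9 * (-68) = 91056788 / 148785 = 612.00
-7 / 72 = -0.10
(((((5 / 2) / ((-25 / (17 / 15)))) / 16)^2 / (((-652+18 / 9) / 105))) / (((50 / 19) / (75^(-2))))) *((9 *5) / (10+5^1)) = -38437 / 23400000000000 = -0.00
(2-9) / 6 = -7 / 6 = -1.17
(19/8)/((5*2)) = 19/80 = 0.24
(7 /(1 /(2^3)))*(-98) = -5488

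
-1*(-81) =81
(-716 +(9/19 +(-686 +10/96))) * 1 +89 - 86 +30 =-1248001/912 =-1368.42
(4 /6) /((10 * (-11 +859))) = 1 /12720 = 0.00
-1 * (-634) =634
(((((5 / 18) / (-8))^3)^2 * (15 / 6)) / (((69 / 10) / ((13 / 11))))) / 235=0.00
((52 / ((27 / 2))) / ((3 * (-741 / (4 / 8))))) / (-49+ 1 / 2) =8 / 447849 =0.00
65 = 65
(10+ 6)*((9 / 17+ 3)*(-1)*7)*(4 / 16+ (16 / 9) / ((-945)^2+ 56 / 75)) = -16074591440 / 162658261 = -98.82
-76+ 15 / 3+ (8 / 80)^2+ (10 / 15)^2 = -63491 / 900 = -70.55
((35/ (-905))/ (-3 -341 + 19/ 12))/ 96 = 1/ 849976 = 0.00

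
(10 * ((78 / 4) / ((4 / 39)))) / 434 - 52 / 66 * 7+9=450605 / 57288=7.87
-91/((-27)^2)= -91/729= -0.12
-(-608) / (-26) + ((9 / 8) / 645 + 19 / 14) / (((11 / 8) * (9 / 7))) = -6257947 / 276705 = -22.62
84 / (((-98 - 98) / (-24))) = 72 / 7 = 10.29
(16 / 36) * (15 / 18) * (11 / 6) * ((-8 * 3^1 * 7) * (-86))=264880 / 27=9810.37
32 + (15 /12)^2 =537 /16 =33.56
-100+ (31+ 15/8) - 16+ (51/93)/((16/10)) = -82.78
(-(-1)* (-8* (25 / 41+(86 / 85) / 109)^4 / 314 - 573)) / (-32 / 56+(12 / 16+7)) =-52448402275135450209014984812 / 657071804011282539787273125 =-79.82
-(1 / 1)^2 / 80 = -1 / 80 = -0.01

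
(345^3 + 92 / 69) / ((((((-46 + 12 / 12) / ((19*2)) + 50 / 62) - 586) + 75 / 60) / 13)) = -912325.79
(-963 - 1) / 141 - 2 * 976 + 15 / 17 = -4693217 / 2397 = -1957.95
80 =80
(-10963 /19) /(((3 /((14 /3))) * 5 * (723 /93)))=-250418 /10845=-23.09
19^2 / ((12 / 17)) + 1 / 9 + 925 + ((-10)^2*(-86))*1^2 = -257885 / 36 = -7163.47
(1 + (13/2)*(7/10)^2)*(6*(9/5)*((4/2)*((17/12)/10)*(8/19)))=128061/23750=5.39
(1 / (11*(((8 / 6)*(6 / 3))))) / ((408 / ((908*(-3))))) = -681 / 2992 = -0.23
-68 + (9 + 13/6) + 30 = -161/6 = -26.83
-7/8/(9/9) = -0.88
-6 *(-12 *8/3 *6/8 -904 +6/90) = 27838/5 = 5567.60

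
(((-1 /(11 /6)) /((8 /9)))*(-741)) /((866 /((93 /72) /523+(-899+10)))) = -6765213663 /14493376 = -466.78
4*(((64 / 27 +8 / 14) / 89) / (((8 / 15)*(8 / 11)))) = 7645 / 22428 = 0.34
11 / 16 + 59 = 955 / 16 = 59.69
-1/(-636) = 1/636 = 0.00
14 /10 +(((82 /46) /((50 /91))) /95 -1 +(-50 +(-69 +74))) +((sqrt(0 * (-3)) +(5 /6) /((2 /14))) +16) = -3725291 /163875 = -22.73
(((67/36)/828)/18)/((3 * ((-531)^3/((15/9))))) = -335/722988543224736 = -0.00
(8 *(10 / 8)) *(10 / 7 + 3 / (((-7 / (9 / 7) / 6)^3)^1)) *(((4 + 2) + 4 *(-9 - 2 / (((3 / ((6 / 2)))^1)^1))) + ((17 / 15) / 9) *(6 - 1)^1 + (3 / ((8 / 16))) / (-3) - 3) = 3481443680 / 3176523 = 1095.99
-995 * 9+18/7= -62667/7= -8952.43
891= 891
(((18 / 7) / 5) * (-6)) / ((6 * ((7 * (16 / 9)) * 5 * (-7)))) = 81 / 68600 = 0.00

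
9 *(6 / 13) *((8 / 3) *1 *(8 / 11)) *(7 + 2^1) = 10368 / 143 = 72.50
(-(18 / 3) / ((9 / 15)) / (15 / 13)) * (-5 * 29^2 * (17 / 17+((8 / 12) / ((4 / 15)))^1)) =127551.67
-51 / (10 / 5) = -51 / 2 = -25.50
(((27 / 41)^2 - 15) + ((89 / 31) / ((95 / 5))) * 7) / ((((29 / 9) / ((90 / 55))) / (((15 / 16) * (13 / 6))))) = -13.93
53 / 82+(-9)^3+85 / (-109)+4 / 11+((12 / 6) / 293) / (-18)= -188944294259 / 259264566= -728.77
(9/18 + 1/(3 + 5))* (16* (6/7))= 60/7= 8.57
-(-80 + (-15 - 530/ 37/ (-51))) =178735/ 1887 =94.72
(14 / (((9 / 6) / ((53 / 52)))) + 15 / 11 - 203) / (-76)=82421 / 32604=2.53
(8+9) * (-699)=-11883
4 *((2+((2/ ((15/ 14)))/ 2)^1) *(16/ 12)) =704/ 45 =15.64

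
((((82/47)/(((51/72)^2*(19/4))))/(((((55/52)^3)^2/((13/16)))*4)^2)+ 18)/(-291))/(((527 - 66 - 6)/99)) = -10687274040157633080116414046/793399680668530077965087890625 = -0.01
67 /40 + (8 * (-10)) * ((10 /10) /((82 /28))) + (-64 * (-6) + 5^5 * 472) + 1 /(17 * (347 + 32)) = 1475358.36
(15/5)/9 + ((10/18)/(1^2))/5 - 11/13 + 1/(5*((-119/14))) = -0.43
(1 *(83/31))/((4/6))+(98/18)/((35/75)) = 2917/186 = 15.68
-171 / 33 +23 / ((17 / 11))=1814 / 187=9.70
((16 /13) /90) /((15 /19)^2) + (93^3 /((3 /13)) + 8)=3485555.02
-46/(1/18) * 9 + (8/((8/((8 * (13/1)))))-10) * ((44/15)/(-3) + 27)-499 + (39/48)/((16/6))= -31706533/5760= -5504.61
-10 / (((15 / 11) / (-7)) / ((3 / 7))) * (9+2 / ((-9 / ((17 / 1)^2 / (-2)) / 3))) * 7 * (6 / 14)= 6952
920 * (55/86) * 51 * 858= 25745986.05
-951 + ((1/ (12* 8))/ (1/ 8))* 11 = -11401/ 12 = -950.08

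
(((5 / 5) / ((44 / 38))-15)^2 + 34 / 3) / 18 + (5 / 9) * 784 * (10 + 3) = 148294459 / 26136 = 5673.95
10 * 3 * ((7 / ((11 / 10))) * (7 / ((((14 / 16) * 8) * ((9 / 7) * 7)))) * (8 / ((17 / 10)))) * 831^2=12890472000 / 187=68933005.35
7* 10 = 70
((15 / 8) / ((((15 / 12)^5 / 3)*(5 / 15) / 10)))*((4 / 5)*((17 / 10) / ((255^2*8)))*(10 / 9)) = 128 / 796875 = 0.00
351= 351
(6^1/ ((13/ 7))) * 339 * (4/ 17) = 56952/ 221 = 257.70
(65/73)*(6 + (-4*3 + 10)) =260/73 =3.56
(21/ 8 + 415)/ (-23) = -3341/ 184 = -18.16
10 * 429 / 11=390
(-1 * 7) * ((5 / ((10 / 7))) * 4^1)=-98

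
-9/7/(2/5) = -45/14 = -3.21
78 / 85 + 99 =8493 / 85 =99.92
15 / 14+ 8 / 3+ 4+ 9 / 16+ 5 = 13.30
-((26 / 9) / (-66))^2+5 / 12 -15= -5146201 / 352836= -14.59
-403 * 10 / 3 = -4030 / 3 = -1343.33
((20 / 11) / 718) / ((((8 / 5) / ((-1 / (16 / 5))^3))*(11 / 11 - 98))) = 3125 / 6275940352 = 0.00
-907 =-907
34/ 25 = 1.36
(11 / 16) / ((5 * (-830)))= -11 / 66400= -0.00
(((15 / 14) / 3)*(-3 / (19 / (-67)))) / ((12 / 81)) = 27135 / 1064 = 25.50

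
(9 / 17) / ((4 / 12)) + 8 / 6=149 / 51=2.92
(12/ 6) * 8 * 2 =32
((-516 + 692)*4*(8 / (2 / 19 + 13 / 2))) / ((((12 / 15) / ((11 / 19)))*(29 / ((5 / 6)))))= 387200 / 21837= 17.73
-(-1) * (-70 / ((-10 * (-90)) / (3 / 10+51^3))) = -3095197 / 300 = -10317.32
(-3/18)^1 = -1/6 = -0.17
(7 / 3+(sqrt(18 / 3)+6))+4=sqrt(6)+37 / 3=14.78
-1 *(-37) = 37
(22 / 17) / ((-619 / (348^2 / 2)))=-126.59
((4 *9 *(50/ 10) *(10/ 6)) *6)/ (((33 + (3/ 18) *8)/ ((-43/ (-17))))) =232200/ 1751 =132.61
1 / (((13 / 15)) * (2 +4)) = 5 / 26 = 0.19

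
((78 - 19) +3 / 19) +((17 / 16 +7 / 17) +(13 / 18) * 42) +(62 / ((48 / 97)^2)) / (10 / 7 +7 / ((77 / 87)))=31590985633 / 267537024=118.08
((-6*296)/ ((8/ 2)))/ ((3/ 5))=-740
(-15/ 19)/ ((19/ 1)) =-15/ 361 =-0.04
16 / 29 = 0.55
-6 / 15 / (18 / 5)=-1 / 9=-0.11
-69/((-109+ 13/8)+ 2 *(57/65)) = 0.65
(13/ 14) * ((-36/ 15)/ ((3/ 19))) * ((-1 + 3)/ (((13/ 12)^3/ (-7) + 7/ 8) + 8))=-1707264/ 525775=-3.25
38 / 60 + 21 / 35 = 37 / 30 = 1.23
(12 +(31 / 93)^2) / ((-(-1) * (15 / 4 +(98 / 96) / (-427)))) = 106384 / 32919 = 3.23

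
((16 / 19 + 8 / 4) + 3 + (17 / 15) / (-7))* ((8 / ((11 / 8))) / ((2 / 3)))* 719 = 260726656 / 7315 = 35642.74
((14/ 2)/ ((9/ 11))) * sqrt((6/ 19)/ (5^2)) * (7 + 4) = 847 * sqrt(114)/ 855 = 10.58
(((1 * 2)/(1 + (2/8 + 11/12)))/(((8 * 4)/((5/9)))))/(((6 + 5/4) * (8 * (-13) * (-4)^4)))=-0.00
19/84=0.23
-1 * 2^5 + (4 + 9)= -19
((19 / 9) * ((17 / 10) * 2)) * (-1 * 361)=-116603 / 45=-2591.18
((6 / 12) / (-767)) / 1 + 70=107379 / 1534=70.00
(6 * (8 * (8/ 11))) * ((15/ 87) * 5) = 9600/ 319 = 30.09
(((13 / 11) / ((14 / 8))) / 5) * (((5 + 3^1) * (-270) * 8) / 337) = -179712 / 25949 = -6.93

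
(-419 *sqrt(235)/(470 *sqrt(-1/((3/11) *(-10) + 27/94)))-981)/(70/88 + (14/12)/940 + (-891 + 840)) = 72906 *sqrt(330)/3114613 + 60861240/3114613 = 19.97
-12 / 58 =-6 / 29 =-0.21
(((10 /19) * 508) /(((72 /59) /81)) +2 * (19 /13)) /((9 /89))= 390187303 /2223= 175522.85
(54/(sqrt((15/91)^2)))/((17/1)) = 1638/85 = 19.27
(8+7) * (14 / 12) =35 / 2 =17.50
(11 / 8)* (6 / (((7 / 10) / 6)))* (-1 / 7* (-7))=495 / 7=70.71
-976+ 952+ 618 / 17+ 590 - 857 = -4329 / 17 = -254.65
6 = 6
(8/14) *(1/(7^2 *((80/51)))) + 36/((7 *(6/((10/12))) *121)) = 11071/830060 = 0.01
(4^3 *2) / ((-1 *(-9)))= 128 / 9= 14.22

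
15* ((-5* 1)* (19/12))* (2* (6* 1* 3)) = -4275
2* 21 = 42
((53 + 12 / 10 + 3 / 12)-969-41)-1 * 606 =-31231 / 20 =-1561.55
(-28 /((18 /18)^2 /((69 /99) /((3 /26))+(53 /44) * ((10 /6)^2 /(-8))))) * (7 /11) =-96971 /968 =-100.18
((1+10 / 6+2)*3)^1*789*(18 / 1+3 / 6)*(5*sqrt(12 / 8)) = 1021755*sqrt(6) / 2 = 1251389.20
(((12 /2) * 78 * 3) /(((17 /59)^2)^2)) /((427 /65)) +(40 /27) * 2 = 29860272928580 /962913609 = 31010.33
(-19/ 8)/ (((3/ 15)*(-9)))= 95/ 72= 1.32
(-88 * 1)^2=7744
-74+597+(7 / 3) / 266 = 59623 / 114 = 523.01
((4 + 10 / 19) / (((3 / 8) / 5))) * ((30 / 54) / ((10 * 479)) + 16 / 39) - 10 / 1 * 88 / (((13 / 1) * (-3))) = 151194760 / 3194451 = 47.33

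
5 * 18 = 90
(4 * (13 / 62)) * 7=182 / 31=5.87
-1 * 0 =0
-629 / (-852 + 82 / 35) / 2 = 22015 / 59476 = 0.37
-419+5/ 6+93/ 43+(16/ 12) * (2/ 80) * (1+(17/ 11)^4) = -2617599493/ 6295630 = -415.78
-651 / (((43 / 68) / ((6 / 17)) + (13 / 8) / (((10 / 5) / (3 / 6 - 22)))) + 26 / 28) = 437472 / 9911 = 44.14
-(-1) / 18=1 / 18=0.06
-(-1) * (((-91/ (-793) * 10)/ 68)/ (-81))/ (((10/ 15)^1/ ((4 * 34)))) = -70/ 1647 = -0.04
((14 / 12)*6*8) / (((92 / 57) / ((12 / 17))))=9576 / 391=24.49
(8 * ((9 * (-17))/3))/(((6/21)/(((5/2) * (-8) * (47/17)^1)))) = 78960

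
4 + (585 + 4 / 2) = 591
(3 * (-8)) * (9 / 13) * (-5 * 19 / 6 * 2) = 6840 / 13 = 526.15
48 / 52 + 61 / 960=12313 / 12480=0.99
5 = 5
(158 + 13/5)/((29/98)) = 78694/145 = 542.72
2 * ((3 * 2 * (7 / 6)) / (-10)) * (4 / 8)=-7 / 10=-0.70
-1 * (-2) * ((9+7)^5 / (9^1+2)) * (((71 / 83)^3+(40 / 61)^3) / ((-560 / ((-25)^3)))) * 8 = 55159481345638400000 / 1427632635517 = 38637027.46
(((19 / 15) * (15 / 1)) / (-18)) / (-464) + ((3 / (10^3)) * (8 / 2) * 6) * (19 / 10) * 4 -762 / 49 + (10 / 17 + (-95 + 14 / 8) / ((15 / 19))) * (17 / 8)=-33858808717 / 127890000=-264.75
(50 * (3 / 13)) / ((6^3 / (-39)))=-2.08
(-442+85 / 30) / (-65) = 527 / 78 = 6.76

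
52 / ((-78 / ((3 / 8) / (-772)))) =1 / 3088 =0.00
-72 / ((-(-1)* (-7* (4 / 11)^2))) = 1089 / 14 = 77.79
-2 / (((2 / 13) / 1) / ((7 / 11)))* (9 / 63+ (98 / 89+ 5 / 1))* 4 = -202280 / 979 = -206.62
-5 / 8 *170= -106.25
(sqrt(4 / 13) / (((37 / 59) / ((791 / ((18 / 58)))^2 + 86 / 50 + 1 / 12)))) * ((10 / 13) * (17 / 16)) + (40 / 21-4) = -44 / 21 + 52777646067121 * sqrt(13) / 40519440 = 4696324.14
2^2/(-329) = -4/329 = -0.01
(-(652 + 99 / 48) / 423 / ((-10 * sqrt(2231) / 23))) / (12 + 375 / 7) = 14651 * sqrt(2231) / 602663328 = 0.00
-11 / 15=-0.73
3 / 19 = 0.16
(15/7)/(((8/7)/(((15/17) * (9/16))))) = 2025/2176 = 0.93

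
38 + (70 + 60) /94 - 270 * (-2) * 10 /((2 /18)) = 48639.38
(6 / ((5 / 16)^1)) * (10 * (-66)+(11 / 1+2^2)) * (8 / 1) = -99072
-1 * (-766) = 766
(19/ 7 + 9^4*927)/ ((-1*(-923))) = 42574348/ 6461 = 6589.44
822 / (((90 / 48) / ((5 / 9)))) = 2192 / 9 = 243.56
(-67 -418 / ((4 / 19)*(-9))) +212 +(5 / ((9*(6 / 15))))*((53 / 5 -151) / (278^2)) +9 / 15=1273592903 / 3477780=366.21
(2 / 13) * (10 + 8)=36 / 13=2.77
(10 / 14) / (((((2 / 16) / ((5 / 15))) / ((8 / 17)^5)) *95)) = 262144 / 566522943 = 0.00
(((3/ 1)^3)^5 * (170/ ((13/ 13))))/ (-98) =-1219657095/ 49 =-24890961.12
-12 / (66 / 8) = -16 / 11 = -1.45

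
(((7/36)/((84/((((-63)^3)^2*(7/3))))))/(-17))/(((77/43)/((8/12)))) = -11063829609/1496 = -7395608.03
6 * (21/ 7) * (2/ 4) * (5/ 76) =45/ 76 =0.59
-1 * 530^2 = -280900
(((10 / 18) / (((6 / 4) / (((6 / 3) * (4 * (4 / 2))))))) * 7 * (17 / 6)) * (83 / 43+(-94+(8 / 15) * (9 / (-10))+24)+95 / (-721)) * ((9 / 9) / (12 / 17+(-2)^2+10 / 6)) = -18934688128 / 14947875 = -1266.71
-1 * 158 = -158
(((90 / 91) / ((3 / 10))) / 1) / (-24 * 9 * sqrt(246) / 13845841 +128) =28037828025 * sqrt(246) / 8932027127136677564 +57512193899184300 / 2233006781784169391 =0.03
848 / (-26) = -424 / 13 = -32.62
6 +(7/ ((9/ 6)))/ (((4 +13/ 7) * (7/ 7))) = 836/ 123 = 6.80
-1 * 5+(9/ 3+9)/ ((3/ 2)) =3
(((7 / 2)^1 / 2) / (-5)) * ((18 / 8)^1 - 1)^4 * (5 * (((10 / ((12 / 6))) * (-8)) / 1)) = 170.90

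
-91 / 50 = -1.82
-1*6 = -6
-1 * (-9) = 9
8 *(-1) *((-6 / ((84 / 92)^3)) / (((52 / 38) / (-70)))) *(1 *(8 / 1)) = -147950720 / 5733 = -25806.86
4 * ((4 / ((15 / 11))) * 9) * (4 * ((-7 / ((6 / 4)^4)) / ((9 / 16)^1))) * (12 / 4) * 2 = -2523136 / 405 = -6229.97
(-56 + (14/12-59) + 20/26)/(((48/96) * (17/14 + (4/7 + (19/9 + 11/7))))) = -370398/8957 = -41.35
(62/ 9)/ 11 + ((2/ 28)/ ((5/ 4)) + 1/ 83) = 200009/ 287595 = 0.70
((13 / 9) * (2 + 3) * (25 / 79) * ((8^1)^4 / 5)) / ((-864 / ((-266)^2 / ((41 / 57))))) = -55925542400 / 262359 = -213164.18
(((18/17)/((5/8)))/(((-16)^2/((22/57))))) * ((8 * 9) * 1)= 297/1615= 0.18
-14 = -14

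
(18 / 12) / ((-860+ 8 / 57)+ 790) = -0.02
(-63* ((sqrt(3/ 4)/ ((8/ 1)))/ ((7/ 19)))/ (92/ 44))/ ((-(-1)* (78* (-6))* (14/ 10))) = 1045* sqrt(3)/ 133952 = 0.01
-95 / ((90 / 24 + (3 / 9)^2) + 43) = -3420 / 1687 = -2.03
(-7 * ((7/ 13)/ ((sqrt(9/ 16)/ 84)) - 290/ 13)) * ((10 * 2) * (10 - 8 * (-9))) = -436240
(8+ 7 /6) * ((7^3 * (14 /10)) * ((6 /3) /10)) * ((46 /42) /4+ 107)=33998503 /360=94440.29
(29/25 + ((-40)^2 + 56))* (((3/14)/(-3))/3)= -41429/1050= -39.46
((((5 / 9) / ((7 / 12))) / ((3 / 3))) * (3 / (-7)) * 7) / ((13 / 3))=-60 / 91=-0.66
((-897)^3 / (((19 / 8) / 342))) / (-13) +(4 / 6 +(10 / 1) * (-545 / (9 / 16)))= 7994585335.78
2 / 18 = 1 / 9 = 0.11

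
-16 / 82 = -8 / 41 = -0.20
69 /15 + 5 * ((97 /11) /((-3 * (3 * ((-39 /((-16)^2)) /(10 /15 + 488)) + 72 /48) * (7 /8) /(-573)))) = 1391618150603 /216598305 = 6424.88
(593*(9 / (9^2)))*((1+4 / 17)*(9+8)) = 4151 / 3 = 1383.67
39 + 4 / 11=433 / 11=39.36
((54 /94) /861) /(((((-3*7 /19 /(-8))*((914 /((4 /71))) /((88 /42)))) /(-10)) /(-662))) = 88549120 /21446201567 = 0.00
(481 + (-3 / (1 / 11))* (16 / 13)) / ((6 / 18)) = 17175 / 13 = 1321.15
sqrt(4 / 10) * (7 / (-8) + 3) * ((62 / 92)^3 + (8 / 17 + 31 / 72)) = 1123639 * sqrt(10) / 2190060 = 1.62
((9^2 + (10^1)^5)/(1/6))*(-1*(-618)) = 371100348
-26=-26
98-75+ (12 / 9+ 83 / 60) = 1543 / 60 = 25.72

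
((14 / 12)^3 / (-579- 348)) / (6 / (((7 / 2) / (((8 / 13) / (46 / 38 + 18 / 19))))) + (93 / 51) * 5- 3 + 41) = -21755461 / 604608333048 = -0.00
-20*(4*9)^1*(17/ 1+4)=-15120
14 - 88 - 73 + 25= -122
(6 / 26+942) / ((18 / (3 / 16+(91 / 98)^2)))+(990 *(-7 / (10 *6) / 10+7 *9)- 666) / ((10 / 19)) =117270.61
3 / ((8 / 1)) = 3 / 8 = 0.38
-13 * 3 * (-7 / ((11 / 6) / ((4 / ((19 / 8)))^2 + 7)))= 5816538 / 3971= 1464.75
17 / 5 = 3.40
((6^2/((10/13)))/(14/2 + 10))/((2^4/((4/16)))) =117/2720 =0.04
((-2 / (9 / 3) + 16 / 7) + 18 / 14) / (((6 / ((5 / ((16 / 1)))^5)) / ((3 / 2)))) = 190625 / 88080384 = 0.00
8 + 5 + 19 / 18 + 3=307 / 18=17.06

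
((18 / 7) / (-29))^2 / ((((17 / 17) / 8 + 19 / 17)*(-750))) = -7344 / 870540125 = -0.00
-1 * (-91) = 91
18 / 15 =6 / 5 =1.20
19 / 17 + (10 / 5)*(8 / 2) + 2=189 / 17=11.12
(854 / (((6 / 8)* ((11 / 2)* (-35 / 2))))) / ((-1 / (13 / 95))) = 25376 / 15675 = 1.62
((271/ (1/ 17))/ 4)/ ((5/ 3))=13821/ 20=691.05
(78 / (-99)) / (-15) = 0.05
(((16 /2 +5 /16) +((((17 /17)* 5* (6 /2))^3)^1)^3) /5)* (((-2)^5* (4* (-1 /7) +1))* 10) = -7381125001596 /7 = -1054446428799.43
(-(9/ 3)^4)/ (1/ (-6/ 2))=243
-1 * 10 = -10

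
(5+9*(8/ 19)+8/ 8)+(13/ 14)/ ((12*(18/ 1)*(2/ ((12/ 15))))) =1406407/ 143640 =9.79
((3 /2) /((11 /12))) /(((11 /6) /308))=3024 /11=274.91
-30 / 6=-5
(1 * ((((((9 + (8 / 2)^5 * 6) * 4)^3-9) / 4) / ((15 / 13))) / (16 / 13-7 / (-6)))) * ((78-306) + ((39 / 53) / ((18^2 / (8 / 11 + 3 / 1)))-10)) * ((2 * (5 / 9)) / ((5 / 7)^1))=-29365457716117140237347 / 58871340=-498807360527501.84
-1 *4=-4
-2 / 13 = -0.15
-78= -78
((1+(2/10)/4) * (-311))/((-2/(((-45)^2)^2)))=5356236375/8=669529546.88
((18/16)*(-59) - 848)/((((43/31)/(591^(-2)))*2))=-226765/240305328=-0.00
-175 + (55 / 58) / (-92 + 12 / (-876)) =-68181565 / 389586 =-175.01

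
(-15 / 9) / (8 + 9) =-5 / 51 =-0.10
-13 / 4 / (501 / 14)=-91 / 1002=-0.09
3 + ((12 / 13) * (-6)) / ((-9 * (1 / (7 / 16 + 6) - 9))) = 34705 / 11843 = 2.93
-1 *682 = -682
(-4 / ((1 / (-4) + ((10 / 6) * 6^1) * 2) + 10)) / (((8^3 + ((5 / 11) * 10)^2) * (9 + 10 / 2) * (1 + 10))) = -22 / 13422129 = -0.00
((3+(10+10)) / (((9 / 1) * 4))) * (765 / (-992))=-1955 / 3968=-0.49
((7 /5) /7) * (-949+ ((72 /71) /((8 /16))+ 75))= -12382 /71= -174.39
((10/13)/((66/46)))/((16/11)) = 115/312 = 0.37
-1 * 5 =-5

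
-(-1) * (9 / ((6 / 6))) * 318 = 2862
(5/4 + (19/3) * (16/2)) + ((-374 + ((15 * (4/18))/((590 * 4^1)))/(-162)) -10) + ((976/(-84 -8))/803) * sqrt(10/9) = -38088631/114696 -244 * sqrt(10)/55407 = -332.10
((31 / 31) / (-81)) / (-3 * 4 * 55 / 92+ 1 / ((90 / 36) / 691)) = -115 / 2507841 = -0.00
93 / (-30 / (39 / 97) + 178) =403 / 448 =0.90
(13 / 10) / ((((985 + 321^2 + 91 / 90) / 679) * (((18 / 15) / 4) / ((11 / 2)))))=112035 / 720187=0.16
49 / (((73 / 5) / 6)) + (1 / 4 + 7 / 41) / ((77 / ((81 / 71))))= 1318392357 / 65450924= 20.14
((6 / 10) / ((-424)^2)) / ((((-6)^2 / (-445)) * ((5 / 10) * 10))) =-89 / 10786560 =-0.00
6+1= 7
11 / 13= 0.85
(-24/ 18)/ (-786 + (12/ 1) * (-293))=2/ 6453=0.00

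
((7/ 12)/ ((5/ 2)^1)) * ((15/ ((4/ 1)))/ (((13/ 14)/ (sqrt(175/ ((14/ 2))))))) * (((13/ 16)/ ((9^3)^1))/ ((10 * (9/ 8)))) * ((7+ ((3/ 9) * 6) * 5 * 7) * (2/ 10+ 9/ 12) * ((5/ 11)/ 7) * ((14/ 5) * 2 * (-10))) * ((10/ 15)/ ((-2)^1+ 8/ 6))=6517/ 52488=0.12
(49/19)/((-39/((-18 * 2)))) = 2.38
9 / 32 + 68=2185 / 32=68.28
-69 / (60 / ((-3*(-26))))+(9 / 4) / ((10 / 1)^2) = -35871 / 400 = -89.68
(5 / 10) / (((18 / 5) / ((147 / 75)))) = 49 / 180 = 0.27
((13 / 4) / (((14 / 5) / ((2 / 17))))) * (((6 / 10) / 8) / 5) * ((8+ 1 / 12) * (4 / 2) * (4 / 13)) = 97 / 9520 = 0.01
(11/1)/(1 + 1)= 11/2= 5.50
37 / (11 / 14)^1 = 518 / 11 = 47.09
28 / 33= 0.85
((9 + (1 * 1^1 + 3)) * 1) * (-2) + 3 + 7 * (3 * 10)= 187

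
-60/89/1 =-0.67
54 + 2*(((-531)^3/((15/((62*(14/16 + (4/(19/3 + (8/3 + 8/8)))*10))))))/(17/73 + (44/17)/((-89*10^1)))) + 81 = -740470712686983/28222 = -26237357830.31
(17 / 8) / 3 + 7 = 185 / 24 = 7.71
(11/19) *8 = 88/19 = 4.63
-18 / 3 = -6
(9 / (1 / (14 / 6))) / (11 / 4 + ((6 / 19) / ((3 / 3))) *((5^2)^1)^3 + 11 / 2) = 0.00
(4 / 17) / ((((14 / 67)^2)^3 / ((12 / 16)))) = 271375146507 / 128002112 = 2120.08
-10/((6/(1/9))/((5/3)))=-25/81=-0.31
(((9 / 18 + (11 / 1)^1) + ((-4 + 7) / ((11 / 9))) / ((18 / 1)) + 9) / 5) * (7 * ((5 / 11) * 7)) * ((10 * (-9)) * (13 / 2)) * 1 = -6506955 / 121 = -53776.49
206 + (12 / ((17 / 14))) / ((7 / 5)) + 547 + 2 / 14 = 90464 / 119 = 760.20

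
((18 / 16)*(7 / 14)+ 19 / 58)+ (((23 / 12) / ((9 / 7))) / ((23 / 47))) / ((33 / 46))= 2123527 / 413424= 5.14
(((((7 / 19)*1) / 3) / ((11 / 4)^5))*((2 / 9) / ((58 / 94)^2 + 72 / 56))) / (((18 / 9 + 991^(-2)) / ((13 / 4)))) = 88442789361472 / 522695837341987749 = 0.00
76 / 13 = 5.85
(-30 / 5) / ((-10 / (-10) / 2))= -12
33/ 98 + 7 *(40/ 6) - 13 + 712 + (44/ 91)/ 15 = 4752247/ 6370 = 746.04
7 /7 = 1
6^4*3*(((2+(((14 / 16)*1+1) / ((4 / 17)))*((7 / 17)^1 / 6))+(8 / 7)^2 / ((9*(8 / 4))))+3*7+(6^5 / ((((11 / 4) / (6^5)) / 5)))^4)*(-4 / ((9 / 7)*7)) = -252431178888021009157577000000000000.00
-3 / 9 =-1 / 3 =-0.33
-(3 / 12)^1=-1 / 4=-0.25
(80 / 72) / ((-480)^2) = 1 / 207360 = 0.00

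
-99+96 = -3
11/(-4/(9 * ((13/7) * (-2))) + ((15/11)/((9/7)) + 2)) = 14157/4093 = 3.46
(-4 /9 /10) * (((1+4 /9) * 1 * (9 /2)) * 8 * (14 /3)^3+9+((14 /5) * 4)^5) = -8067.91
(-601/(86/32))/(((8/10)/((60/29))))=-721200/1247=-578.35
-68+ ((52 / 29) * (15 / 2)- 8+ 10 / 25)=-9012 / 145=-62.15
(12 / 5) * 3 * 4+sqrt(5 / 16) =sqrt(5) / 4+144 / 5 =29.36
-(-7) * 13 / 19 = 91 / 19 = 4.79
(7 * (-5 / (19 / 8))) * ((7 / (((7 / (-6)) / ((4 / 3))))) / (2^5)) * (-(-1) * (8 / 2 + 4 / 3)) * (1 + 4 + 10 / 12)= 19600 / 171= 114.62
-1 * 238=-238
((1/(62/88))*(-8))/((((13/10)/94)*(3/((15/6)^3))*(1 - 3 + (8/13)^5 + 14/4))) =-59064148000/21937119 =-2692.43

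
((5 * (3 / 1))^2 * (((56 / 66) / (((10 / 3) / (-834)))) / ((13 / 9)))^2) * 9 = 894454411536 / 20449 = 43740740.94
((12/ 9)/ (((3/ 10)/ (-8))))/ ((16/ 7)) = -140/ 9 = -15.56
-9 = -9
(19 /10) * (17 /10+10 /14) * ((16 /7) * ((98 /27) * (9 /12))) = 6422 /225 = 28.54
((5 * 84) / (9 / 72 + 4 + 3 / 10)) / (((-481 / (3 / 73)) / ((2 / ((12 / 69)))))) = -193200 / 2071667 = -0.09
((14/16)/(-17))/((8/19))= -133/1088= -0.12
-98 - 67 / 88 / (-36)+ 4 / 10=-1545649 / 15840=-97.58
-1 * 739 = -739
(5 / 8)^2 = 25 / 64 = 0.39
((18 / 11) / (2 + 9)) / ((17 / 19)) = 342 / 2057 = 0.17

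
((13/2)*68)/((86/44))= 9724/43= 226.14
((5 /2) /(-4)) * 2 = -1.25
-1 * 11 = -11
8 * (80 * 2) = 1280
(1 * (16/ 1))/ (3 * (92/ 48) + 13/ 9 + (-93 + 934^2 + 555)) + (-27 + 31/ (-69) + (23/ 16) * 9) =-503406531943/ 34689564528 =-14.51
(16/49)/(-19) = -16/931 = -0.02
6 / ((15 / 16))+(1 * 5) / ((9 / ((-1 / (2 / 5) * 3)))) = 67 / 30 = 2.23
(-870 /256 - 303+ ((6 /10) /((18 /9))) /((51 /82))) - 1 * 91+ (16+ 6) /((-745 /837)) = -683517467 /1621120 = -421.63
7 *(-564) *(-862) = 3403176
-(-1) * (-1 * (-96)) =96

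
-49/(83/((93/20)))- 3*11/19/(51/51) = -141363/31540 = -4.48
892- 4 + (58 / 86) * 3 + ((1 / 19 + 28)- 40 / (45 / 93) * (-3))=952684 / 817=1166.08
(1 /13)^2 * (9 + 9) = 18 /169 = 0.11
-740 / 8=-185 / 2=-92.50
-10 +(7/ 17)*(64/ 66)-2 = -6508/ 561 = -11.60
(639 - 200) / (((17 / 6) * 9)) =878 / 51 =17.22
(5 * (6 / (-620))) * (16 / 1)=-24 / 31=-0.77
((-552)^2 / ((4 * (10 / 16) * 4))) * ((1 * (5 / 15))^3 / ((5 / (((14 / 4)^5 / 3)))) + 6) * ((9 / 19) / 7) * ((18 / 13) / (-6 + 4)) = -450233487 / 43225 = -10416.04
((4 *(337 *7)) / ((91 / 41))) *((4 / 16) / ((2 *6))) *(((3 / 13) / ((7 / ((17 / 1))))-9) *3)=-2652864 / 1183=-2242.49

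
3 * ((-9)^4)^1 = 19683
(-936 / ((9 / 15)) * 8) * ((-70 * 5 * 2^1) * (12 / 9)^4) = 745472000 / 27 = 27610074.07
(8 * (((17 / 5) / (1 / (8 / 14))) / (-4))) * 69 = -9384 / 35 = -268.11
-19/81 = -0.23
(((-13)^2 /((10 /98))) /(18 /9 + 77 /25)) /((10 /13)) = 107653 /254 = 423.83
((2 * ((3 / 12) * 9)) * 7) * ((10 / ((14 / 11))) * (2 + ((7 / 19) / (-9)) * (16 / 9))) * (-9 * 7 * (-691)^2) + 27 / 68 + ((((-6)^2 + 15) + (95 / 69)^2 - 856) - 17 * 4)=-88260238325507923 / 6151212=-14348430573.60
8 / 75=0.11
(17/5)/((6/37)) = 629/30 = 20.97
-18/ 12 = -3/ 2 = -1.50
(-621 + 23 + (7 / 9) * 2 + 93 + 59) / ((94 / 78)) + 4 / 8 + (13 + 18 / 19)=-1898591 / 5358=-354.35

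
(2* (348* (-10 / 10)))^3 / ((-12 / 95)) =2669132160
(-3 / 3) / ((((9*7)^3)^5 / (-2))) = 2 / 977480813971145474830595007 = 0.00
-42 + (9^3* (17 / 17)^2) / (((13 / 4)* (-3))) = -1518 / 13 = -116.77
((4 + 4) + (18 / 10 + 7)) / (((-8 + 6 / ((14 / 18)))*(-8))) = 7.35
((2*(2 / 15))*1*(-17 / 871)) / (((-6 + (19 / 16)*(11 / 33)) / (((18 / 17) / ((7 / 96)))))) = 110592 / 8200465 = 0.01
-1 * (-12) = 12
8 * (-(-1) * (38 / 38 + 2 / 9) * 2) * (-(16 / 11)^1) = -256 / 9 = -28.44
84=84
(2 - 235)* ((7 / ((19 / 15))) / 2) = -24465 / 38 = -643.82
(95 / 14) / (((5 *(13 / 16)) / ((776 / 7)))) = 117952 / 637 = 185.17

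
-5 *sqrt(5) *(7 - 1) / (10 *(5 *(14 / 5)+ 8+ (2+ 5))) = -3 *sqrt(5) / 29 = -0.23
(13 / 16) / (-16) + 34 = 8691 / 256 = 33.95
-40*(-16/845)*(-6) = -768/169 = -4.54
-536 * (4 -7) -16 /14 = 11248 /7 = 1606.86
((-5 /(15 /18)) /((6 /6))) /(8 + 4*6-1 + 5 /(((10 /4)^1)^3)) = -50 /261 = -0.19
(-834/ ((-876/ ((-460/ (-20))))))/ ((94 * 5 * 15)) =0.00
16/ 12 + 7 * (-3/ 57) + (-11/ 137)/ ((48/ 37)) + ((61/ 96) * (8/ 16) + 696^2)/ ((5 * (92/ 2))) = 242203450439/ 114948480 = 2107.06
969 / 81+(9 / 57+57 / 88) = 576425 / 45144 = 12.77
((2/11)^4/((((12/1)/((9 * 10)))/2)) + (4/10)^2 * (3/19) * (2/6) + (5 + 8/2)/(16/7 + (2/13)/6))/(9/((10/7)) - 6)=34392065918/2632964235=13.06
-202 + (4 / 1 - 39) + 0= -237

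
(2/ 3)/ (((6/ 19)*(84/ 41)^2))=31939/ 63504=0.50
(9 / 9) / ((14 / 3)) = 3 / 14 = 0.21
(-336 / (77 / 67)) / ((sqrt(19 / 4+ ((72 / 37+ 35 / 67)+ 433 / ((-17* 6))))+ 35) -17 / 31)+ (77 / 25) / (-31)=-8.18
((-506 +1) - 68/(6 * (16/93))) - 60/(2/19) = -1140.88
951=951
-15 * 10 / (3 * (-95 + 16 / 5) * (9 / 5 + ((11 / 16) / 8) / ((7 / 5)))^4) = 100705239040000000 / 2219568644034506619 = 0.05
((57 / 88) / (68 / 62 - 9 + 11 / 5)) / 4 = -8835 / 311168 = -0.03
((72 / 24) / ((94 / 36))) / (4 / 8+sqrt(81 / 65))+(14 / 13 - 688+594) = -14796244 / 158249+1944 * sqrt(65) / 12173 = -92.21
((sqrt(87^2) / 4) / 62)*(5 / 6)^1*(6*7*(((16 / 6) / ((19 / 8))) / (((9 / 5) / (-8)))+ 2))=-778505 / 21204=-36.72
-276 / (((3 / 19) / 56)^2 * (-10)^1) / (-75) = -52076416 / 1125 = -46290.15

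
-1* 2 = -2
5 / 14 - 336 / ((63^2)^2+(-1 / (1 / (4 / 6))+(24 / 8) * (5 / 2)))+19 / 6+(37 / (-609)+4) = 143194068357 / 19187114821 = 7.46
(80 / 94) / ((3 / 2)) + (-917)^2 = 118565429 / 141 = 840889.57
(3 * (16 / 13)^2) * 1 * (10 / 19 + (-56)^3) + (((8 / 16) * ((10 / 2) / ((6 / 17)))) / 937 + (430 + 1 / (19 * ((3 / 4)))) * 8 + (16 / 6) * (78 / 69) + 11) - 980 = -660659293650971 / 830403132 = -795588.63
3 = 3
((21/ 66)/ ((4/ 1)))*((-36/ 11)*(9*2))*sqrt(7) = -567*sqrt(7)/ 121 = -12.40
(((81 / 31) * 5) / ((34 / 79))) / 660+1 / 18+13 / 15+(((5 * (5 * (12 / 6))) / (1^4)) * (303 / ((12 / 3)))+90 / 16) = 3958984507 / 1043460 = 3794.09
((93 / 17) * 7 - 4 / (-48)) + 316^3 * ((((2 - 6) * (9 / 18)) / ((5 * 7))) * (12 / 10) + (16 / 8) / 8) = 204379840667 / 35700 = 5724925.51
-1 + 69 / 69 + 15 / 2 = 15 / 2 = 7.50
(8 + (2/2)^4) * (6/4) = 13.50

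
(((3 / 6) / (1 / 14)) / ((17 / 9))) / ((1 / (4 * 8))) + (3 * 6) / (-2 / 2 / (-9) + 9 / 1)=84033 / 697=120.56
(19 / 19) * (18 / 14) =9 / 7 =1.29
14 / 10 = 7 / 5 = 1.40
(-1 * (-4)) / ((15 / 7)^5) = 67228 / 759375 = 0.09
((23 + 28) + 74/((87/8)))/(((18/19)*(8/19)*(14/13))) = 23601097/175392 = 134.56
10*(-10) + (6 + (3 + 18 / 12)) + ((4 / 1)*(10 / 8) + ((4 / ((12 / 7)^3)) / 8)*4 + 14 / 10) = -357277 / 4320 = -82.70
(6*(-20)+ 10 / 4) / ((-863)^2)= -235 / 1489538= -0.00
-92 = -92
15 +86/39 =671/39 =17.21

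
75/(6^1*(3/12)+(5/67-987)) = -10050/132047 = -0.08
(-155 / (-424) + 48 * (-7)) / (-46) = 142309 / 19504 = 7.30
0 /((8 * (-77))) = 0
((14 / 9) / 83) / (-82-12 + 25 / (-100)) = -56 / 281619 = -0.00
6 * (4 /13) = 24 /13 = 1.85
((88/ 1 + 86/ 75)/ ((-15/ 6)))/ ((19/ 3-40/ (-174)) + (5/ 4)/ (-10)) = -3102304/ 560125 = -5.54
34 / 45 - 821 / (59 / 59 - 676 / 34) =212993 / 4815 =44.24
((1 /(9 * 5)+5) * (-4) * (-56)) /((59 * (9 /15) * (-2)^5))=-1582 /1593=-0.99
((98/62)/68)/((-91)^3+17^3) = -49/1578171064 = -0.00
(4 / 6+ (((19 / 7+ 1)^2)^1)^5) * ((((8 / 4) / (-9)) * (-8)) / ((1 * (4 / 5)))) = 8470037038212520 / 7626831723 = 1110557.74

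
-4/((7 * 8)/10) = -5/7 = -0.71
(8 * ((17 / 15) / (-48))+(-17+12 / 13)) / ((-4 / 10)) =40.66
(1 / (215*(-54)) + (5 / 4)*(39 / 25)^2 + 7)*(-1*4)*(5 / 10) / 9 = -5829331 / 2612250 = -2.23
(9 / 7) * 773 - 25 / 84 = 993.56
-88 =-88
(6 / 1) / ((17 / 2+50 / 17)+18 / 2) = 0.29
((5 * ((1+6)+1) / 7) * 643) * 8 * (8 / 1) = 1646080 / 7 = 235154.29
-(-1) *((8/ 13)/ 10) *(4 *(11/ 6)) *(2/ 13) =176/ 2535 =0.07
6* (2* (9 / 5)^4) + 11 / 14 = 1109123 / 8750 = 126.76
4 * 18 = 72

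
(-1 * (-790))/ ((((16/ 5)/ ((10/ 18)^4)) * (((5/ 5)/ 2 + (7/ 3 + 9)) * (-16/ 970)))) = -598671875/ 4968864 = -120.48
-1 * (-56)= 56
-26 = -26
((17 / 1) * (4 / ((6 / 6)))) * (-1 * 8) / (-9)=544 / 9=60.44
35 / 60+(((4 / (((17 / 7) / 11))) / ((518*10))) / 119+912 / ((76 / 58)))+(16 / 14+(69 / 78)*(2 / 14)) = 40743272291 / 58383780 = 697.85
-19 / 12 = -1.58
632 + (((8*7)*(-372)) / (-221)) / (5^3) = 17479832 / 27625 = 632.75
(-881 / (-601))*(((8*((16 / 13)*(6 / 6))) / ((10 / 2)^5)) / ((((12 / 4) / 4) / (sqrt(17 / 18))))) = 225536*sqrt(34) / 219740625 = 0.01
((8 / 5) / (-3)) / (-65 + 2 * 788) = -8 / 22665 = -0.00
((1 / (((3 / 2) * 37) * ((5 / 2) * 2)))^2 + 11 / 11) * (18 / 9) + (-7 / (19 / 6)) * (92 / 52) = -145385824 / 76082175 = -1.91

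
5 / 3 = 1.67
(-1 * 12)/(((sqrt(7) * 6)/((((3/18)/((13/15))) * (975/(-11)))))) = 375 * sqrt(7)/77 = 12.89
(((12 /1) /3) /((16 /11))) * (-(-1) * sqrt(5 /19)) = 11 * sqrt(95) /76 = 1.41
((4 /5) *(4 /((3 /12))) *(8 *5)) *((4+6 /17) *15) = 33430.59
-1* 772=-772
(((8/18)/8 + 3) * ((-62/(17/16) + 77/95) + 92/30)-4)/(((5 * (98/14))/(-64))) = 311.69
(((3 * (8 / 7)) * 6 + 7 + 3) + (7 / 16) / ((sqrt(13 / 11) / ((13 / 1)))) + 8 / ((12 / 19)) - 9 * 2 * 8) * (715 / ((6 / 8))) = -6051760 / 63 + 5005 * sqrt(143) / 12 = -91072.09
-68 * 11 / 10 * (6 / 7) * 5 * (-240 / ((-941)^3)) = -0.00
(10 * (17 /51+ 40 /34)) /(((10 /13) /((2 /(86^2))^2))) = 1001 /697435404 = 0.00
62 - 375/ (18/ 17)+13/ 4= -3467/ 12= -288.92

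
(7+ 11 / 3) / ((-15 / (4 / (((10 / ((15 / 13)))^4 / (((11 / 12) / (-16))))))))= 33 / 1142440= 0.00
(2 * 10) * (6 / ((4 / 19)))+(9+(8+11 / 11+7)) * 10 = 820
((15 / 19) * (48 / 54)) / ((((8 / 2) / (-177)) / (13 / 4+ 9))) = -14455 / 38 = -380.39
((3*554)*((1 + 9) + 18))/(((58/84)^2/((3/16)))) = 15391782/841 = 18301.76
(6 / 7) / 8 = 3 / 28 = 0.11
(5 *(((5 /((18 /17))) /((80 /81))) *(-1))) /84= -255 /896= -0.28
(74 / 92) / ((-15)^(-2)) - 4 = 8141 / 46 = 176.98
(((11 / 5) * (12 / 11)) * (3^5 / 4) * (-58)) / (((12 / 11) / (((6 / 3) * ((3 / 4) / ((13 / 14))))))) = -1627857 / 130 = -12521.98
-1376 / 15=-91.73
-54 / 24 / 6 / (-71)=3 / 568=0.01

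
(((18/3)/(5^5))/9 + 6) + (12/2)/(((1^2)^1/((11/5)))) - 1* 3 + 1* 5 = 198752/9375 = 21.20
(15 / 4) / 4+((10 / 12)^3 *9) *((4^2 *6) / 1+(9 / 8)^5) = 133778135 / 262144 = 510.32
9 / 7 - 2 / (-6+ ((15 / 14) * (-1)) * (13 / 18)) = 1.58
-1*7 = -7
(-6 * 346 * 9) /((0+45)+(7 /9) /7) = -84078 /203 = -414.18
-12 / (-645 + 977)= -3 / 83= -0.04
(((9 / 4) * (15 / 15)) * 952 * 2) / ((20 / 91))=97461 / 5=19492.20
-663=-663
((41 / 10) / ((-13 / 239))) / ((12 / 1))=-9799 / 1560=-6.28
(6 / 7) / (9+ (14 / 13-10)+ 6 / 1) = 78 / 553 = 0.14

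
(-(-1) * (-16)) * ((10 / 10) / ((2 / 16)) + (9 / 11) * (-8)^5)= 428834.91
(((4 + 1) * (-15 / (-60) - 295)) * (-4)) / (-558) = -655 / 62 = -10.56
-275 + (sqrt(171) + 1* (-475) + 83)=-667 + 3* sqrt(19)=-653.92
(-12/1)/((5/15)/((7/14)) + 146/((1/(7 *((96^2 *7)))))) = -18/98896897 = -0.00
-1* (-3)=3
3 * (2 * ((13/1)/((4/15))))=585/2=292.50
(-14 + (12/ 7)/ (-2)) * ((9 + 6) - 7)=-832/ 7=-118.86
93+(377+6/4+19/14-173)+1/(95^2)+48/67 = 1272245694/4232725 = 300.57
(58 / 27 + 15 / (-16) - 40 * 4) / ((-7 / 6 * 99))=68597 / 49896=1.37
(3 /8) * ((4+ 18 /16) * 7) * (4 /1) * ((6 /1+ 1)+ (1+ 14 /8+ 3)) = 43911 /64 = 686.11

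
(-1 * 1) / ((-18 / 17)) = 17 / 18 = 0.94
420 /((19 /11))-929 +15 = -12746 /19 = -670.84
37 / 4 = 9.25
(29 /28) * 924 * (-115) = -110055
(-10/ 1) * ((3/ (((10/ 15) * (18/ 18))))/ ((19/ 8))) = -360/ 19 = -18.95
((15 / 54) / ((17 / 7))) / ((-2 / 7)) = -245 / 612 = -0.40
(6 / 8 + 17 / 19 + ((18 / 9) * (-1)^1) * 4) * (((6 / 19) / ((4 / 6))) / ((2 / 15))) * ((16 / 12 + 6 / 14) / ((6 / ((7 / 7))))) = -38295 / 5776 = -6.63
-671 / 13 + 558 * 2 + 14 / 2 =13928 / 13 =1071.38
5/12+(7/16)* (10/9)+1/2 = 101/72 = 1.40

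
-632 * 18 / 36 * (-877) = 277132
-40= -40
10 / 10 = 1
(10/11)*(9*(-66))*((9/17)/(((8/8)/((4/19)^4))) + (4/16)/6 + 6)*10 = -72291726225/2215457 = -32630.62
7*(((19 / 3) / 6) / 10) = 133 / 180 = 0.74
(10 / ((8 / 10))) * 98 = 1225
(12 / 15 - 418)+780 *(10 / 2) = 17414 / 5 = 3482.80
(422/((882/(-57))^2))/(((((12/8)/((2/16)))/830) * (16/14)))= 31610965/296352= 106.67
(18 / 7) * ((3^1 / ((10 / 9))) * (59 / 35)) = 14337 / 1225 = 11.70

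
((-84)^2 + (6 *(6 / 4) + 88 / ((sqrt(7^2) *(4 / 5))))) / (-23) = -307.86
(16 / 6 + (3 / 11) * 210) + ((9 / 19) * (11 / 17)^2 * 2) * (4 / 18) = 10877170 / 181203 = 60.03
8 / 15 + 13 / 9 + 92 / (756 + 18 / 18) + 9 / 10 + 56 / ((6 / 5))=49.67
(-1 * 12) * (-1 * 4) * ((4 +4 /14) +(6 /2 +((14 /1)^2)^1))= 9757.71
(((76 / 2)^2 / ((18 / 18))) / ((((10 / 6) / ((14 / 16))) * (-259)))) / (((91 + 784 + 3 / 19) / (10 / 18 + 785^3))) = -2986154563217 / 1845708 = -1617891.11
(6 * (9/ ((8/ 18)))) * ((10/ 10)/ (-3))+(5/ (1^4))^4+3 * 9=1223/ 2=611.50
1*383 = 383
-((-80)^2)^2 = -40960000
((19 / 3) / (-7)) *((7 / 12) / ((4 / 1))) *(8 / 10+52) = -209 / 30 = -6.97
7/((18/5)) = 35/18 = 1.94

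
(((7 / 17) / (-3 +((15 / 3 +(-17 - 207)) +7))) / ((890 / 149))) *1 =-1043 / 3252950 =-0.00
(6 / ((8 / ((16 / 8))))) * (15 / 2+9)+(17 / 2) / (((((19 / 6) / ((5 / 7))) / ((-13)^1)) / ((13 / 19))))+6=138441 / 10108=13.70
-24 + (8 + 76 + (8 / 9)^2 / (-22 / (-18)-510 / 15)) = 159236 / 2655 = 59.98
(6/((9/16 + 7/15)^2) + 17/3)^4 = 18501018638476789593271681/1122175144091294487441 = 16486.75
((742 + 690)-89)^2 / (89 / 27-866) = -48698523 / 23293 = -2090.69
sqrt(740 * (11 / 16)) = sqrt(2035) / 2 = 22.56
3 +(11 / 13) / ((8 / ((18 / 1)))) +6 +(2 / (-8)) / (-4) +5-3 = 12.97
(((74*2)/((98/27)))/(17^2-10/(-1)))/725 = 0.00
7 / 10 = 0.70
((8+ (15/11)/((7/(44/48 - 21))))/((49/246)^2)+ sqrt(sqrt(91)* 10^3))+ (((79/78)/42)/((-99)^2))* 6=10* sqrt(10)* 91^(1/4)+ 1323757159357/12848581746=200.70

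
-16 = -16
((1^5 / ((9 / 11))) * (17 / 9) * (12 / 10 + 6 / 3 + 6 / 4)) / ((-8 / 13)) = -114257 / 6480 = -17.63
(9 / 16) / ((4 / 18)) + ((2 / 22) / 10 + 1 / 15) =2753 / 1056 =2.61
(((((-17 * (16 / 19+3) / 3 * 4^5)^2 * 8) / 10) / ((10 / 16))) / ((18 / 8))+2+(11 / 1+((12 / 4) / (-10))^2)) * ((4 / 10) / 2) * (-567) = -5787773105102387 / 180500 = -32065224959.02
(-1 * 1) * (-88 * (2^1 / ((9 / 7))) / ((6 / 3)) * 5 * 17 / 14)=3740 / 9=415.56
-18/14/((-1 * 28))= 9/196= 0.05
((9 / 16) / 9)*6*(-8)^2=24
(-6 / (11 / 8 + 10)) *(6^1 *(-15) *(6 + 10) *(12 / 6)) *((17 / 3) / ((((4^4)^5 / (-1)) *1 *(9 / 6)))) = -255 / 48855252992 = -0.00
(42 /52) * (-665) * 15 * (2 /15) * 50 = -698250 /13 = -53711.54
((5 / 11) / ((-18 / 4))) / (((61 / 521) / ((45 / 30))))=-1.29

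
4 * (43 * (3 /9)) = 172 /3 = 57.33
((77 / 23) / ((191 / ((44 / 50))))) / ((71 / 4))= 6776 / 7797575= 0.00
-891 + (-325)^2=104734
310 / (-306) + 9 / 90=-1397 / 1530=-0.91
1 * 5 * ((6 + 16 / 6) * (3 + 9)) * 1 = 520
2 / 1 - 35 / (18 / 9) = -15.50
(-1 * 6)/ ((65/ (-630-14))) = 3864/ 65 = 59.45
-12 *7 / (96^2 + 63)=-28 / 3093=-0.01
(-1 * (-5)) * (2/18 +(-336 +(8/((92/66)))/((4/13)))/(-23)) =69.54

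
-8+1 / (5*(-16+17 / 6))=-3166 / 395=-8.02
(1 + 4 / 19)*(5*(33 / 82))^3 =9.86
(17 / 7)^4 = 83521 / 2401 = 34.79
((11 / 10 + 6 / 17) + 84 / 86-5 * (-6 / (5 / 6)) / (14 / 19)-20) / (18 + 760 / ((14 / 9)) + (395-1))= 1600947 / 46082240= 0.03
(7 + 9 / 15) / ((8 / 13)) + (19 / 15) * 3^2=95 / 4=23.75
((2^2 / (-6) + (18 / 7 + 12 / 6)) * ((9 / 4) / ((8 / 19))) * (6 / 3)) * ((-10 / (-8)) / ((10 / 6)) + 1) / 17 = 2337 / 544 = 4.30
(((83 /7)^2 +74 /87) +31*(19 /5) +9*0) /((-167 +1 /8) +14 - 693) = -0.31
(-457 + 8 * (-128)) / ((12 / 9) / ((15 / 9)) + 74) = -7405 / 374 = -19.80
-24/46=-12/23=-0.52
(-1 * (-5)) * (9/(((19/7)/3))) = 945/19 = 49.74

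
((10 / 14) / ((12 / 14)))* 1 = 5 / 6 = 0.83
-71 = -71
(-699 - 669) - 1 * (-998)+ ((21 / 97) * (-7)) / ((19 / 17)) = -684409 / 1843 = -371.36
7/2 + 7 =21/2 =10.50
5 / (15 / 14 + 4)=70 / 71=0.99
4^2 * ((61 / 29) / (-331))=-976 / 9599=-0.10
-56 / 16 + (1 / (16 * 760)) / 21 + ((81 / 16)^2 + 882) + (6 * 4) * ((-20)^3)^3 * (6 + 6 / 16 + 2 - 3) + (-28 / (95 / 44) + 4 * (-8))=-6746406911912241911 / 102144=-66047999999140.84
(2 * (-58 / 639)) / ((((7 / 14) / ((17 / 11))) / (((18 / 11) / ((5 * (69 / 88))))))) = -63104 / 269445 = -0.23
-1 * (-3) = 3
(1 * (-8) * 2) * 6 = -96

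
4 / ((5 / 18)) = 72 / 5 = 14.40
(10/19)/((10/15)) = 15/19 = 0.79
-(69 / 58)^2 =-4761 / 3364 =-1.42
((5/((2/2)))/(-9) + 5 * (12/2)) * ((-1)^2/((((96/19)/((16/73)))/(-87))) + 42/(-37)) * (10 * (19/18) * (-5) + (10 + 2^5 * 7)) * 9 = -11461909585/48618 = -235754.44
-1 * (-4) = 4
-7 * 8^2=-448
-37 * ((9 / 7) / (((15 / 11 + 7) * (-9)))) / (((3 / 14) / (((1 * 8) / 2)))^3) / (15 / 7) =17868928 / 9315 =1918.30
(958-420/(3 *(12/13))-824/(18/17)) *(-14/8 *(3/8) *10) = -8855/48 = -184.48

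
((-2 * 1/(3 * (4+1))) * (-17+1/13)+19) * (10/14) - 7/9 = 11798/819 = 14.41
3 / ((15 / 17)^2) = 289 / 75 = 3.85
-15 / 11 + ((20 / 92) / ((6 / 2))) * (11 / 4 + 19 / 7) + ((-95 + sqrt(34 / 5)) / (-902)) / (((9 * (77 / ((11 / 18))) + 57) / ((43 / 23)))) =-334679315 / 345918804 - 43 * sqrt(170) / 123542430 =-0.97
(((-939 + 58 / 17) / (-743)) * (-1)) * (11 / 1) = -174955 / 12631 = -13.85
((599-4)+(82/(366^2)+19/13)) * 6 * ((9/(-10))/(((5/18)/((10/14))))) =-8282.30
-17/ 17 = -1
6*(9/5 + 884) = 26574/5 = 5314.80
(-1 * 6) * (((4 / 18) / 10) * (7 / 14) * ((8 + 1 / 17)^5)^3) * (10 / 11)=-224821842660777948565191556943986 / 94459960699823921169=-2380075547302.20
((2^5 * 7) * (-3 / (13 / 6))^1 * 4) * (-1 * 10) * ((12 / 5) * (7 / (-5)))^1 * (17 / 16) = -2878848 / 65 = -44289.97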